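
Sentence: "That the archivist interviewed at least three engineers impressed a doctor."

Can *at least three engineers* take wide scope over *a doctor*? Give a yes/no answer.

No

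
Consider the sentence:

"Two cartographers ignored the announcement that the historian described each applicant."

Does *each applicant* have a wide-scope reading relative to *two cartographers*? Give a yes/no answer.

*each applicant* is embedded in the complex NP *the announcement that the historian described each applicant*.
Noun-complement clauses are scope islands (the Complex NP Constraint): a quantifier inside one cannot scope into the matrix.
There is no licit LF on which *each applicant* c-commands *two cartographers*.

No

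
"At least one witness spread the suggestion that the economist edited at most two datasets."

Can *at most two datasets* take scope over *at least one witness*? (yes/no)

No

*at most two datasets* occurs within the complex NP *the suggestion that the economist edited at most two datasets*.
A that-clause complement to a noun is an island; QR cannot cross the NP boundary.
So *at most two datasets* cannot raise to a position above *at least one witness*.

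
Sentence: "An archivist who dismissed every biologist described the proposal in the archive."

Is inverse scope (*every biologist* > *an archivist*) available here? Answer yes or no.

No

*every biologist* sits inside the relative clause *who dismissed every biologist*.
QR out of a relative clause is ruled out by the relative-clause island constraint.
There is no licit LF on which *every biologist* c-commands *an archivist*.
(Only the surface reading survives: one fixed archivist with respect to all the relevant biologists.)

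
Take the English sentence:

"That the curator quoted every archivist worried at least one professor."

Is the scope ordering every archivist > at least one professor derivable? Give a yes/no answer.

No

The target quantifier *every archivist* is part of the sentential subject *that the curator quoted every archivist*.
The subject-island constraint blocks QR out of a clausal subject.
So *every archivist* cannot raise to a position above *at least one professor*.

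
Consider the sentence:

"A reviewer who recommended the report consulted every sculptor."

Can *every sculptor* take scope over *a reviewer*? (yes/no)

Yes

The relative clause *who recommended the report* modifies *a reviewer*, but *every sculptor* is not inside that relative clause — it is an argument of the matrix verb.
Ordinary QR to a clause-peripheral position gives the wide-scope LF for the lower DP.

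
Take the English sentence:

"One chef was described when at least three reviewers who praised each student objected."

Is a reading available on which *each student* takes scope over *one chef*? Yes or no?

*each student* is embedded in the relative clause *who praised each student*, which is itself inside the adjunct *when at least three reviewers who praised each student objected*.
Nested islands: the RC island is itself inside an adjunct island, so wide scope is doubly excluded.
Hence only narrow scope for *each student* (under *one chef*) survives.

No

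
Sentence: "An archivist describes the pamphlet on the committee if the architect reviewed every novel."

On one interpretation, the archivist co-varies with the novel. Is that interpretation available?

No

The described interpretation is the *every novel* > *an archivist* scoping.
The DP *every novel* is contained in the adjunct clause *if the architect reviewed every novel*.
Adjuncts are opaque for quantifier raising; a quantifier in an adjunct stays inside it.
So the wide-scope reading for *every novel* is blocked.
(Only the surface reading survives: one fixed archivist with respect to all the relevant novels.)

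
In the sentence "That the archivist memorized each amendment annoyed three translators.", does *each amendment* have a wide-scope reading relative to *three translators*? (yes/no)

*each amendment* is embedded in the sentential subject *that the archivist memorized each amendment*.
Sentential subjects are islands: a quantifier inside the subject clause cannot raise over the matrix predicate.
*each amendment* is confined to the island and cannot take scope over *three translators*.

No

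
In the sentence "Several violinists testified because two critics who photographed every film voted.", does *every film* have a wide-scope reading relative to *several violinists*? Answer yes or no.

*every film* occurs within the relative clause *who photographed every film*, which is itself inside the adjunct *because two critics who photographed every film voted*.
The quantifier would have to escape first the RC and then the adjunct — two independent island violations.
*every film* is confined to the island and cannot take scope over *several violinists*.

No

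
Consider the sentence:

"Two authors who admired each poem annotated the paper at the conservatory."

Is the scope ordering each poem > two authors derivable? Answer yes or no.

*each poem* is embedded in the relative clause *who admired each poem*.
Relative clauses are scope islands: a quantifier cannot QR out of a relative clause to take scope in the matrix clause.
So *each poem* cannot raise high enough to outscope *two authors*; only the surface ordering *two authors* > *each poem* is available.

No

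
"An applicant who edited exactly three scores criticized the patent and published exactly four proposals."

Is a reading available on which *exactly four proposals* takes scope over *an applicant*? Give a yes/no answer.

*exactly four proposals* occurs within one conjunct of the coordinate structure (*published exactly four proposals*).
The Coordinate Structure Constraint blocks movement (including QR) out of a single conjunct.
So *exactly four proposals* cannot raise high enough to outscope *an applicant*; only the surface ordering *an applicant* > *exactly four proposals* is available.
(Only the surface reading survives: one fixed applicant with respect to all the relevant proposals.)

No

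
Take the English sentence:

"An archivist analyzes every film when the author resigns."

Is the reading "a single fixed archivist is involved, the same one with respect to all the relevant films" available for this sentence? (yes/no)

Yes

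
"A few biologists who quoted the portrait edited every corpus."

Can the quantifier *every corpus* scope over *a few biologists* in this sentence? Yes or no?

Yes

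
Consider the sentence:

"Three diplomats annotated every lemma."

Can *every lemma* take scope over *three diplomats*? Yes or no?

Yes

*every lemma* is the matrix object and *three diplomats* the matrix subject; the two are clausemates.
With no island boundary between them, the object can take inverse scope over the subject via ordinary QR within the clause.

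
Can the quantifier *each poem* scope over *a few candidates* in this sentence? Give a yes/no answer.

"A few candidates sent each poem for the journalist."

*each poem* and *a few candidates* are in the same minimal clause.
QR within a single clause is free, so the lower quantifier may take scope over the higher one.

Yes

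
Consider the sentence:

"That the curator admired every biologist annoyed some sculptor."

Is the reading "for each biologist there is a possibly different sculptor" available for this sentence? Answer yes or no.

No

The described interpretation is the *every biologist* > *some sculptor* scoping.
The DP *every biologist* is contained in the sentential subject *that the curator admired every biologist*.
The subject-island constraint blocks QR out of a clausal subject.
So the wide-scope reading for *every biologist* is blocked.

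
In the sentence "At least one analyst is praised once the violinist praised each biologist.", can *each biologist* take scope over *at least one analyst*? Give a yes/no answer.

No

*each biologist* sits inside the adjunct clause *once the violinist praised each biologist*.
Adjuncts are opaque for quantifier raising; a quantifier in an adjunct stays inside it.
There is no licit LF on which *each biologist* c-commands *at least one analyst*.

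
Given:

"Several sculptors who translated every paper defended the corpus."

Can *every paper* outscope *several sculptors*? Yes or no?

No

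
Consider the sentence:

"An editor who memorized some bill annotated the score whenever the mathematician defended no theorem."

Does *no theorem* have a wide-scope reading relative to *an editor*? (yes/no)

No

*no theorem* sits inside the adjunct clause *whenever the mathematician defended no theorem*.
Scope out of an adjunct clause is unavailable: QR respects the adjunct-island constraint.
The inverse ordering *no theorem* > *an editor* is therefore underivable.
(Only the surface reading survives: one fixed editor with respect to all the relevant theorems.)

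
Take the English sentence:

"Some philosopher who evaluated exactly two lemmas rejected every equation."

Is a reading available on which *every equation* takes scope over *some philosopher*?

Yes

The relative clause *who evaluated exactly two lemmas* modifies *some philosopher*, but *every equation* is not inside that relative clause — it is an argument of the matrix verb.
With no island boundary between them, the object can take inverse scope over the subject via ordinary QR within the clause.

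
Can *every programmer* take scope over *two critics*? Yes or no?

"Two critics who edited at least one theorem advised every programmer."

Yes

The relative clause *who edited at least one theorem* modifies *two critics*, but *every programmer* is not inside that relative clause — it is an argument of the matrix verb.
Since no island is crossed, the inverse ordering is licensed alongside surface scope.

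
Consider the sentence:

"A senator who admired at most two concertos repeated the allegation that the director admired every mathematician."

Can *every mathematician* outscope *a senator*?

No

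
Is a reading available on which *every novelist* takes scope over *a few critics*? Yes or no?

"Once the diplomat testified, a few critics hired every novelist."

Yes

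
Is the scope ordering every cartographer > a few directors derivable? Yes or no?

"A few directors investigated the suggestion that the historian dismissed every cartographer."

No

The target quantifier *every cartographer* is part of the complex NP *the suggestion that the historian dismissed every cartographer*.
Since the clause is the complement of a nominal head, the CNPC blocks scope extraction.
So the wide-scope reading for *every cartographer* is blocked.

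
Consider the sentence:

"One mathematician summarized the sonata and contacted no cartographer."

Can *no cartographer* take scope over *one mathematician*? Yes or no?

*no cartographer* sits inside one conjunct of the coordinate structure (*contacted no cartographer*).
Coordinate structures are islands for non-across-the-board movement, QR included.
The inverse ordering *no cartographer* > *one mathematician* is therefore underivable.

No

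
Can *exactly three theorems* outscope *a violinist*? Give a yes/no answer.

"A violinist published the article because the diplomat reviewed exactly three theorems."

*exactly three theorems* occurs within the adjunct clause *because the diplomat reviewed exactly three theorems*.
Since the clause is an adjunct (not a complement), the Adjunct Condition blocks QR across its edge.
The inverse ordering *exactly three theorems* > *a violinist* is therefore underivable.

No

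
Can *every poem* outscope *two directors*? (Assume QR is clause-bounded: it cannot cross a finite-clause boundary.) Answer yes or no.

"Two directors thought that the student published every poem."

*every poem* is embedded in the finite complement clause *that the student published every poem*.
Given the clause-boundedness assumption, QR cannot cross the finite CP into the matrix.
So the wide-scope reading for *every poem* is blocked.

No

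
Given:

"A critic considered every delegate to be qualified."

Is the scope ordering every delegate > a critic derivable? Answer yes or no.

This is an ECM construction: *every delegate* is the infinitival subject, Case-marked by the matrix verb, and the infinitive is transparent for QR.
No island intervenes, so both surface and inverse scope are derivable.

Yes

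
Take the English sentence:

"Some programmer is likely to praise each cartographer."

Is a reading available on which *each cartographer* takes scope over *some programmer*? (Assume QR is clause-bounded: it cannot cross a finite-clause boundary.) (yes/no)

The matrix predicate is a raising verb, whose infinitival complement is not a scope island — *each cartographer* can QR into the matrix clause.
No island intervenes, so both surface and inverse scope are derivable.
Both orderings are possible: *some programmer* > *each cartographer* and *each cartographer* > *some programmer*.

Yes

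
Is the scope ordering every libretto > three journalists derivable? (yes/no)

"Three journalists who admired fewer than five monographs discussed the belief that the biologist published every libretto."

No

*every libretto* is embedded in the complex NP *the belief that the biologist published every libretto*.
A that-clause complement to a noun is an island; QR cannot cross the NP boundary.
*every libretto* is confined to the island and cannot take scope over *three journalists*.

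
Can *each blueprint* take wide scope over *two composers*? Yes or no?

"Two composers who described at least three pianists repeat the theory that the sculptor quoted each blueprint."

No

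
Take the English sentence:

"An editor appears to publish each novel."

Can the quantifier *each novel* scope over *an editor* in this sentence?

*each novel* is the object of the infinitival complement of a raising predicate; raising infinitives are transparent for QR, so the two DPs are in effect clausemates.
Since no island is crossed, the inverse ordering is licensed alongside surface scope.
So *each novel* > *an editor* is among the available readings.

Yes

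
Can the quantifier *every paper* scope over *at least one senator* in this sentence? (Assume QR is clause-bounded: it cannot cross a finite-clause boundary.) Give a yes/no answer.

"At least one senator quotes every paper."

Yes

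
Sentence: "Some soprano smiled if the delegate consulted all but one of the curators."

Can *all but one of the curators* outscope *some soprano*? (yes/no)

No

*all but one of the curators* sits inside the adjunct clause *if the delegate consulted all but one of the curators*.
Since the clause is an adjunct (not a complement), the Adjunct Condition blocks QR across its edge.
*all but one of the curators* is confined to the island and cannot take scope over *some soprano*.
(Only the surface reading survives: one fixed soprano with respect to all the relevant curators.)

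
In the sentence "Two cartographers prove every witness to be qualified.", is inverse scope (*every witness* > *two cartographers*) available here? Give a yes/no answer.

*every witness* is an ECM subject; ECM complements are not islands, and the embedded quantifier may take matrix scope.
Since no island is crossed, the inverse ordering is licensed alongside surface scope.

Yes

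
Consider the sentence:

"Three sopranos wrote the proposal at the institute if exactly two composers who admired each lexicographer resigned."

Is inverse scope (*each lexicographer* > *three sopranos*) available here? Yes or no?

No

Structurally, *each lexicographer* is inside the relative clause *who admired each lexicographer*, which is itself inside the adjunct *if exactly two composers who admired each lexicographer resigned*.
Nested islands: the RC island is itself inside an adjunct island, so wide scope is doubly excluded.
*each lexicographer* > *three sopranos* would require crossing that boundary, which is illicit.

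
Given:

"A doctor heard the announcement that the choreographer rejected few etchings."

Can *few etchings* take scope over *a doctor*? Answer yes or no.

*few etchings* sits inside the complex NP *the announcement that the choreographer rejected few etchings*.
Since the clause is the complement of a nominal head, the CNPC blocks scope extraction.
There is no licit LF on which *few etchings* c-commands *a doctor*.

No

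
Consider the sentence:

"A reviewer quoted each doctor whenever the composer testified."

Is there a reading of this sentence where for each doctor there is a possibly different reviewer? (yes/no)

Yes

The described interpretation is the *each doctor* > *a reviewer* scoping.
*each doctor* is a matrix argument; the adjunct is an island but the target quantifier is outside it.
Clause-internal QR can adjoin the lower DP above the subject, yielding the inverse reading.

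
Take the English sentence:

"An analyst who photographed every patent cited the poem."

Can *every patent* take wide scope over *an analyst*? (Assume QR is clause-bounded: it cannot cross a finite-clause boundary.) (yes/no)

No

*every patent* is embedded in the relative clause *who photographed every patent*.
QR out of a relative clause is ruled out by the relative-clause island constraint.
So *every patent* cannot raise to a position above *an analyst*.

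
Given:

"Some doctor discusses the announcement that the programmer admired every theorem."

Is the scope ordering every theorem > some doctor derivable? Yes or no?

No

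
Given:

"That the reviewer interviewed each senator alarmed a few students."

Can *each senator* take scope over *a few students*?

The DP *each senator* is contained in the sentential subject *that the reviewer interviewed each senator*.
Subjects — clausal subjects included — are islands for extraction, and QR is no exception.
So the wide-scope reading for *each senator* is blocked.

No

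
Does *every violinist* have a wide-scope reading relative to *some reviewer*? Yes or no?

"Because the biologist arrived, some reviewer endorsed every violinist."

Yes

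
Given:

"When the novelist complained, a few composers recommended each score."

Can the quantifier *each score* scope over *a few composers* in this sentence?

Yes

The adjunct island is irrelevant here — *each score* and *a few composers* are both in the matrix clause.
QR within a single clause is free, so the lower quantifier may take scope over the higher one.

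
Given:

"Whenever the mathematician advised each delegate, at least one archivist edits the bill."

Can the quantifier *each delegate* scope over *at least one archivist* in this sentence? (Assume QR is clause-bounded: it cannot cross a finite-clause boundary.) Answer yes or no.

No

The target quantifier *each delegate* is part of the adjunct clause *whenever the mathematician advised each delegate*.
Adverbial clauses are not L-marked, so they are barriers for QR — the quantifier cannot escape the adjunct.
*each delegate* is confined to the island and cannot take scope over *at least one archivist*.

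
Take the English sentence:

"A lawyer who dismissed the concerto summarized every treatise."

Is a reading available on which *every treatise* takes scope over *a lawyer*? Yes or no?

Although the sentence contains a relative clause (*who dismissed the concerto*), *every treatise* is outside it, in the matrix VP.
With no island boundary between them, the object can take inverse scope over the subject via ordinary QR within the clause.

Yes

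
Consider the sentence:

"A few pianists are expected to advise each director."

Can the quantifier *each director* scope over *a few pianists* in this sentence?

The matrix predicate is a raising verb, whose infinitival complement is not a scope island — *each director* can QR into the matrix clause.
Nothing blocks QR of the lower DP to a position above the higher one, so inverse scope is available.

Yes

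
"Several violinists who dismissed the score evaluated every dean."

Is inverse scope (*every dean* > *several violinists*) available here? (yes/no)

Yes

*every dean* is a matrix argument; only *several violinists* is modified by the relative clause *who dismissed the score*, so the RC island is irrelevant to the target quantifier.
With no island boundary between them, the object can take inverse scope over the subject via ordinary QR within the clause.
Both orderings are possible: *several violinists* > *every dean* and *every dean* > *several violinists*.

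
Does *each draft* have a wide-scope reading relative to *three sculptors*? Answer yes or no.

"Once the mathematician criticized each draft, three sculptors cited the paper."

No

*each draft* is embedded in the adjunct clause *once the mathematician criticized each draft*.
Adjunct clauses are scope islands: a quantifier inside an adjunct cannot raise into the matrix clause.
The ordering *each draft* > *three sculptors* is therefore underivable.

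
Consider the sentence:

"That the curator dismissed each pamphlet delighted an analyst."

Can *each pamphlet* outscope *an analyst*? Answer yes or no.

*each pamphlet* occurs within the sentential subject *that the curator dismissed each pamphlet*.
The Sentential Subject Constraint rules out raising the quantifier out of the that-clause subject.
*each pamphlet* is confined to the island and cannot take scope over *an analyst*.

No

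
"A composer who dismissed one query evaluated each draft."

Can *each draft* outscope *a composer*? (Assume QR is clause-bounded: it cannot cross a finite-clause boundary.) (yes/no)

*each draft* sits in the matrix clause, not in the relative clause on *a composer*.
Ordinary QR to a clause-peripheral position gives the wide-scope LF for the lower DP.
Both orderings are possible: *a composer* > *each draft* and *each draft* > *a composer*.

Yes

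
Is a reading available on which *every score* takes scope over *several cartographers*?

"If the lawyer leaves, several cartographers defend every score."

The adjunct clause does not contain *every score*, which is the matrix object.
No island intervenes, so both surface and inverse scope are derivable.
Both orderings are possible: *several cartographers* > *every score* and *every score* > *several cartographers*.

Yes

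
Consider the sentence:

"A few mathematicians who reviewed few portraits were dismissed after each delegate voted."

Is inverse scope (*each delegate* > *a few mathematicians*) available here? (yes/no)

*each delegate* sits inside the adjunct clause *after each delegate voted*.
Adverbial clauses are not L-marked, so they are barriers for QR — the quantifier cannot escape the adjunct.
So the wide-scope reading for *each delegate* is blocked.

No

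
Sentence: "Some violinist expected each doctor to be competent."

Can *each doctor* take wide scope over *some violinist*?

The ECM infinitive is scope-transparent — *each doctor* is free to raise above *some violinist*.
Ordinary QR to a clause-peripheral position gives the wide-scope LF for the lower DP.

Yes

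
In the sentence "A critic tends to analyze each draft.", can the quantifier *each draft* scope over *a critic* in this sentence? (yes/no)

Infinitival complements of raising predicates do not block QR; *each draft* and *a critic* are effectively clausemates.
With no island boundary between them, the object can take inverse scope over the subject via ordinary QR within the clause.
Both orderings are possible: *a critic* > *each draft* and *each draft* > *a critic*.

Yes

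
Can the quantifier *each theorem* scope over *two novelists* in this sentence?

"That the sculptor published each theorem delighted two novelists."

The DP *each theorem* is contained in the sentential subject *that the sculptor published each theorem*.
The Sentential Subject Constraint rules out raising the quantifier out of the that-clause subject.
The ordering *each theorem* > *two novelists* is therefore underivable.

No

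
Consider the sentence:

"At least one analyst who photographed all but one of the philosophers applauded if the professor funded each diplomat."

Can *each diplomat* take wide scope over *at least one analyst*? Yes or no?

No

Structurally, *each diplomat* is inside the adjunct clause *if the professor funded each diplomat*.
Adjunct clauses are scope islands: a quantifier inside an adjunct cannot raise into the matrix clause.
*each diplomat* is confined to the island and cannot take scope over *at least one analyst*.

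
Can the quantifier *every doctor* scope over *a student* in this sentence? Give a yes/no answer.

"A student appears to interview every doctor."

Yes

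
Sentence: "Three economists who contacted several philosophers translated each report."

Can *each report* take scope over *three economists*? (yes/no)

Yes

*each report* is a matrix argument; only *three economists* is modified by the relative clause *who contacted several philosophers*, so the RC island is irrelevant to the target quantifier.
Nothing blocks QR of the lower DP to a position above the higher one, so inverse scope is available.
So *each report* > *three economists* is among the available readings.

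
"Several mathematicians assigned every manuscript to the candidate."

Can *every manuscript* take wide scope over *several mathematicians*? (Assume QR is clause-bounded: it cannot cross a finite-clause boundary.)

Yes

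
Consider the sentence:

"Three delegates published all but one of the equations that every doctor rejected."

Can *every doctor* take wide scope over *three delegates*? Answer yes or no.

No

*every doctor* is embedded in the relative clause *that every doctor rejected* modifying *all but one of the equations*.
A relative clause is a scope island — quantifier raising cannot cross its boundary.
So *every doctor* cannot raise high enough to outscope *three delegates*; only the surface ordering *three delegates* > *every doctor* is available.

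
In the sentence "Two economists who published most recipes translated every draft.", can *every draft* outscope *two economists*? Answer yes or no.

The relative clause *who published most recipes* modifies *two economists*, but *every draft* is not inside that relative clause — it is an argument of the matrix verb.
Since no island is crossed, the inverse ordering is licensed alongside surface scope.

Yes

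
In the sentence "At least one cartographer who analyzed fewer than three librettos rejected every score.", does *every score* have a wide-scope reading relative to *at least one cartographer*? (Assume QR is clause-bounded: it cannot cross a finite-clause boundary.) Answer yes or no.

Yes

*every score* sits in the matrix clause, not in the relative clause on *at least one cartographer*.
QR within a single clause is free, so the lower quantifier may take scope over the higher one.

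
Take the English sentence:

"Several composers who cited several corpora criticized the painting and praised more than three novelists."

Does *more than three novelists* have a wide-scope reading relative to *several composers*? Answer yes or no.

No

The target quantifier *more than three novelists* is part of one conjunct of the coordinate structure (*praised more than three novelists*).
The Coordinate Structure Constraint blocks movement (including QR) out of a single conjunct.
Hence only narrow scope for *more than three novelists* (under *several composers*) survives.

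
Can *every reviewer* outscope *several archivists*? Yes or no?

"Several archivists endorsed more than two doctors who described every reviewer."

No

*every reviewer* is embedded in the relative clause *who described every reviewer* modifying *more than two doctors*.
Quantifiers inside a relative clause are trapped there; the RC boundary blocks QR.
*every reviewer* > *several archivists* would require crossing that boundary, which is illicit.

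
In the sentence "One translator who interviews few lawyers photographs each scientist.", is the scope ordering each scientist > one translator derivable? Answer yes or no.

Yes

The RC *who interviews few lawyers* is an island, but *each scientist* is not inside it — it is the matrix object, a clausemate of *one translator*.
Ordinary QR to a clause-peripheral position gives the wide-scope LF for the lower DP.
So *each scientist* > *one translator* is among the available readings.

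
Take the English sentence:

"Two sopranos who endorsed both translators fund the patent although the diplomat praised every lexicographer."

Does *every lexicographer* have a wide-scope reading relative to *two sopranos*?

No

The DP *every lexicographer* is contained in the adjunct clause *although the diplomat praised every lexicographer*.
Adjuncts are opaque for quantifier raising; a quantifier in an adjunct stays inside it.
*every lexicographer* is confined to the island and cannot take scope over *two sopranos*.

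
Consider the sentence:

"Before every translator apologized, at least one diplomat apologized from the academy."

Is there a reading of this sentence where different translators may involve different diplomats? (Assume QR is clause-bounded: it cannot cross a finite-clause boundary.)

No

This is the *every translator* > *at least one diplomat* reading.
*every translator* occurs within the adjunct clause *before every translator apologized*.
Scope out of an adjunct clause is unavailable: QR respects the adjunct-island constraint.
*every translator* is confined to the island and cannot take scope over *at least one diplomat*.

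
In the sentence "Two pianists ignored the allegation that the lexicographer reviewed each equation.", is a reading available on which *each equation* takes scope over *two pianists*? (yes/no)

No

The DP *each equation* is contained in the complex NP *the allegation that the lexicographer reviewed each equation*.
A that-clause complement to a noun is an island; QR cannot cross the NP boundary.
*each equation* is confined to the island and cannot take scope over *two pianists*.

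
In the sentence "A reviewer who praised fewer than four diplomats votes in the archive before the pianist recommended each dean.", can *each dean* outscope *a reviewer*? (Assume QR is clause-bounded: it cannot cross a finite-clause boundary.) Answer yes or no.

*each dean* sits inside the adjunct clause *before the pianist recommended each dean*.
Adverbial clauses are not L-marked, so they are barriers for QR — the quantifier cannot escape the adjunct.
So the wide-scope reading for *each dean* is blocked.

No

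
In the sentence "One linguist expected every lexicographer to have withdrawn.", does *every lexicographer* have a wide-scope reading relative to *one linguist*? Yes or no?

The ECM infinitive is scope-transparent — *every lexicographer* is free to raise above *one linguist*.
Clause-internal QR can adjoin the lower DP above the subject, yielding the inverse reading.

Yes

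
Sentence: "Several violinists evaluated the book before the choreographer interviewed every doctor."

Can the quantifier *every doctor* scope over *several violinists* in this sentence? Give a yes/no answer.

No

*every doctor* is embedded in the adjunct clause *before the choreographer interviewed every doctor*.
Since the clause is an adjunct (not a complement), the Adjunct Condition blocks QR across its edge.
*every doctor* is confined to the island and cannot take scope over *several violinists*.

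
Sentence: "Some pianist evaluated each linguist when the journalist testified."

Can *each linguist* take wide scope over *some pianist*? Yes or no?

The adjunct island is irrelevant here — *each linguist* and *some pianist* are both in the matrix clause.
Ordinary QR to a clause-peripheral position gives the wide-scope LF for the lower DP.

Yes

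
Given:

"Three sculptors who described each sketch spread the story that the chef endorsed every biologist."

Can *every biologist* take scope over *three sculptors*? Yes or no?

No

The DP *every biologist* is contained in the complex NP *the story that the chef endorsed every biologist*.
A that-clause complement to a noun is an island; QR cannot cross the NP boundary.
The inverse ordering *every biologist* > *three sculptors* is therefore underivable.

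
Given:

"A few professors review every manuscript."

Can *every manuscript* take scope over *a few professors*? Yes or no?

*a few professors* and *every manuscript* are co-arguments of the matrix verb, with nothing but a clause-internal boundary between them.
No island intervenes, so both surface and inverse scope are derivable.
The sentence is scopally ambiguous between *a few professors* > *every manuscript* and *every manuscript* > *a few professors*.

Yes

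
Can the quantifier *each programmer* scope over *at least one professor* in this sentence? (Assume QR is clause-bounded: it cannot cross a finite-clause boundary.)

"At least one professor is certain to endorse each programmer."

Yes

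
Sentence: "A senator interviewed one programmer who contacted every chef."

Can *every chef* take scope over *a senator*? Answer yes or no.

The DP *every chef* is contained in the relative clause *who contacted every chef* modifying *one programmer*.
The relative clause forms an island for QR, so the quantifier is confined to the head noun's restrictor.
Hence only narrow scope for *every chef* (under *a senator*) survives.

No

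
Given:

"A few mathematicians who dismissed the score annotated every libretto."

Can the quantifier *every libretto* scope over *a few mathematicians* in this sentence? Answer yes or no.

Yes

Although the sentence contains a relative clause (*who dismissed the score*), *every libretto* is outside it, in the matrix VP.
Clause-internal QR can adjoin the lower DP above the subject, yielding the inverse reading.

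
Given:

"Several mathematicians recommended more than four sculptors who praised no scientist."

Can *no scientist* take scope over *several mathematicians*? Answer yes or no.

No

The DP *no scientist* is contained in the relative clause *who praised no scientist* modifying *more than four sculptors*.
A relative clause is a scope island — quantifier raising cannot cross its boundary.
The inverse ordering *no scientist* > *several mathematicians* is therefore underivable.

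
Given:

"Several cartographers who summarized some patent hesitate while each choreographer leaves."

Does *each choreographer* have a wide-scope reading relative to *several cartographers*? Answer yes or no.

Structurally, *each choreographer* is inside the adjunct clause *while each choreographer leaves*.
Since the clause is an adjunct (not a complement), the Adjunct Condition blocks QR across its edge.
Hence only narrow scope for *each choreographer* (under *several cartographers*) survives.

No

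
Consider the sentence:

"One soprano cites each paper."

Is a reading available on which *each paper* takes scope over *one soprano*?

Yes

Both DPs are arguments of the same predicate; there is no clause or island boundary between them.
No island intervenes, so both surface and inverse scope are derivable.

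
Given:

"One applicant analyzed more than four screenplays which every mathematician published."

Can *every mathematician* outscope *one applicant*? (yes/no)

*every mathematician* occurs within the relative clause *which every mathematician published* modifying *more than four screenplays*.
Relative clauses are scope islands: a quantifier cannot QR out of a relative clause to take scope in the matrix clause.
So the wide-scope reading for *every mathematician* is blocked.

No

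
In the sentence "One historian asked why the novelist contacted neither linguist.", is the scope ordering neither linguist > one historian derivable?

*neither linguist* is embedded in the embedded question *why the novelist contacted neither linguist*.
An indirect question is a wh-island; the filled [Spec,CP] blocks QR across the CP edge.
Hence only narrow scope for *neither linguist* (under *one historian*) survives.

No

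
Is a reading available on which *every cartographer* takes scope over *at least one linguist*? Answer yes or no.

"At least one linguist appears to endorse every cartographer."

The matrix predicate is a raising verb, whose infinitival complement is not a scope island — *every cartographer* can QR into the matrix clause.
QR within a single clause is free, so the lower quantifier may take scope over the higher one.
So *every cartographer* > *at least one linguist* is among the available readings.

Yes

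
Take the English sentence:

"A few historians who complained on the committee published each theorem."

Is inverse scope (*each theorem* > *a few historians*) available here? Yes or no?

Yes

*each theorem* sits in the matrix clause, not in the relative clause on *a few historians*.
Since no island is crossed, the inverse ordering is licensed alongside surface scope.
Both orderings are possible: *a few historians* > *each theorem* and *each theorem* > *a few historians*.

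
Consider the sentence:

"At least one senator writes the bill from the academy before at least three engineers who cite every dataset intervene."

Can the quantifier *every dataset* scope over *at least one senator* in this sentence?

No

Structurally, *every dataset* is inside the relative clause *who cite every dataset*, which is itself inside the adjunct *before at least three engineers who cite every dataset intervene*.
Two island boundaries intervene — the relative clause and the adjunct. Either alone would block QR.
*every dataset* > *at least one senator* would require crossing that boundary, which is illicit.
(Only the surface reading survives: one fixed senator with respect to all the relevant datasets.)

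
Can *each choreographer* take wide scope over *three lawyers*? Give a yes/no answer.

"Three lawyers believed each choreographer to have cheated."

*each choreographer* is the subject of an ECM infinitive — the infinitival complement of an ECM verb is not a scope island, so *each choreographer* can raise into the matrix clause.
Since no island is crossed, the inverse ordering is licensed alongside surface scope.

Yes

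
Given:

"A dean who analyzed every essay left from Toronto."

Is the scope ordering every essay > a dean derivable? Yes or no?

No

*every essay* sits inside the relative clause *who analyzed every essay*.
The relative clause forms an island for QR, so the quantifier is confined to the head noun's restrictor.
So the wide-scope reading for *every essay* is blocked.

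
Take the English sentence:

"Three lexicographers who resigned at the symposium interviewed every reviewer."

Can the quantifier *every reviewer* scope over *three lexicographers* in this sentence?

*every reviewer* sits in the matrix clause, not in the relative clause on *three lexicographers*.
Since no island is crossed, the inverse ordering is licensed alongside surface scope.
The sentence is scopally ambiguous between *three lexicographers* > *every reviewer* and *every reviewer* > *three lexicographers*.

Yes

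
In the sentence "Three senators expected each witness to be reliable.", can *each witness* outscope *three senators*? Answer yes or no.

Yes

*each witness* is an ECM subject; ECM complements are not islands, and the embedded quantifier may take matrix scope.
Nothing blocks QR of the lower DP to a position above the higher one, so inverse scope is available.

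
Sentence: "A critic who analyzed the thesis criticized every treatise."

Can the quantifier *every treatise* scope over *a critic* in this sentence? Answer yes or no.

Although the sentence contains a relative clause (*who analyzed the thesis*), *every treatise* is outside it, in the matrix VP.
Ordinary QR to a clause-peripheral position gives the wide-scope LF for the lower DP.

Yes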